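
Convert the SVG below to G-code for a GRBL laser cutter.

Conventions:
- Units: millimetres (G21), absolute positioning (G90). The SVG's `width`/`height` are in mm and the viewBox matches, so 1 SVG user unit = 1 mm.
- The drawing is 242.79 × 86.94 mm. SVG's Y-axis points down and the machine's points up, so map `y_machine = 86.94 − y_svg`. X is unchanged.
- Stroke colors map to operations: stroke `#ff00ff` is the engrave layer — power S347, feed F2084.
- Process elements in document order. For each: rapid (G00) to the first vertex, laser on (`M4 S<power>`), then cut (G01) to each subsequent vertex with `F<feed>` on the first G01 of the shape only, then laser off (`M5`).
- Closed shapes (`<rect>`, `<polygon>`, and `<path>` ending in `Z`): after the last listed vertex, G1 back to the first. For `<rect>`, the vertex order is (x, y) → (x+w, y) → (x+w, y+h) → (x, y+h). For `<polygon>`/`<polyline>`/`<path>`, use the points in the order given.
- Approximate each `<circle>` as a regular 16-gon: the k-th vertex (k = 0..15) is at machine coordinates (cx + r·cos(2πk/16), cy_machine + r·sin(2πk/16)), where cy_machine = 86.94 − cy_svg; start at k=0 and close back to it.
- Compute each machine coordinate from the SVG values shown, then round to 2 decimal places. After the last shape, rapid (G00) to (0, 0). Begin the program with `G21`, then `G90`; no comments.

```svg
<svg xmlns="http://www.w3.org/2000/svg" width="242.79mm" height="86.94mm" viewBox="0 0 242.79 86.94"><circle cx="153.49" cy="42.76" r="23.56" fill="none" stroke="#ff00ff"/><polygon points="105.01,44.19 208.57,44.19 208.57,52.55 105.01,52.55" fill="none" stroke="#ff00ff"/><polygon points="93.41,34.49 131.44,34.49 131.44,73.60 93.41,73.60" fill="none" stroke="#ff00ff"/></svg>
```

G21
G90
G00 X177.05 Y44.18
M4 S347
G01 X175.26 Y53.20 F2084
G01 X170.15 Y60.84
G01 X162.51 Y65.95
G01 X153.49 Y67.74
G01 X144.47 Y65.95
G01 X136.83 Y60.84
G01 X131.72 Y53.20
G01 X129.93 Y44.18
G01 X131.72 Y35.16
G01 X136.83 Y27.52
G01 X144.47 Y22.41
G01 X153.49 Y20.62
G01 X162.51 Y22.41
G01 X170.15 Y27.52
G01 X175.26 Y35.16
G01 X177.05 Y44.18
M5
G00 X105.01 Y42.75
M4 S347
G01 X208.57 Y42.75 F2084
G01 X208.57 Y34.39
G01 X105.01 Y34.39
G01 X105.01 Y42.75
M5
G00 X93.41 Y52.45
M4 S347
G01 X131.44 Y52.45 F2084
G01 X131.44 Y13.34
G01 X93.41 Y13.34
G01 X93.41 Y52.45
M5
G00 X0.00 Y0.00

viewBox `0 0 242.79 86.94` with mm width/height → 1 unit = 1 mm. Flip: y_m = 86.94 − y_svg.

**Shape 1** — `<circle>` circle, stroke `#ff00ff` → engrave (S347, F2084). Machine vertices: (177.05,44.18) → (175.26,53.20) → (170.15,60.84) → (162.51,65.95) → (153.49,67.74) → (144.47,65.95) → (136.83,60.84) → (131.72,53.20) → (129.93,44.18) → (131.72,35.16) → (136.83,27.52) → (144.47,22.41) → (153.49,20.62) → (162.51,22.41) → (170.15,27.52) → (175.26,35.16) → (177.05,44.18). Closed: final G1 returns to the first vertex.

**Shape 2** — `<polygon>` rectangle, stroke `#ff00ff` → engrave (S347, F2084). Machine vertices: (105.01,42.75) → (208.57,42.75) → (208.57,34.39) → (105.01,34.39) → (105.01,42.75). Closed: final G1 returns to the first vertex.

**Shape 3** — `<polygon>` rectangle, stroke `#ff00ff` → engrave (S347, F2084). Machine vertices: (93.41,52.45) → (131.44,52.45) → (131.44,13.34) → (93.41,13.34) → (93.41,52.45). Closed: final G1 returns to the first vertex.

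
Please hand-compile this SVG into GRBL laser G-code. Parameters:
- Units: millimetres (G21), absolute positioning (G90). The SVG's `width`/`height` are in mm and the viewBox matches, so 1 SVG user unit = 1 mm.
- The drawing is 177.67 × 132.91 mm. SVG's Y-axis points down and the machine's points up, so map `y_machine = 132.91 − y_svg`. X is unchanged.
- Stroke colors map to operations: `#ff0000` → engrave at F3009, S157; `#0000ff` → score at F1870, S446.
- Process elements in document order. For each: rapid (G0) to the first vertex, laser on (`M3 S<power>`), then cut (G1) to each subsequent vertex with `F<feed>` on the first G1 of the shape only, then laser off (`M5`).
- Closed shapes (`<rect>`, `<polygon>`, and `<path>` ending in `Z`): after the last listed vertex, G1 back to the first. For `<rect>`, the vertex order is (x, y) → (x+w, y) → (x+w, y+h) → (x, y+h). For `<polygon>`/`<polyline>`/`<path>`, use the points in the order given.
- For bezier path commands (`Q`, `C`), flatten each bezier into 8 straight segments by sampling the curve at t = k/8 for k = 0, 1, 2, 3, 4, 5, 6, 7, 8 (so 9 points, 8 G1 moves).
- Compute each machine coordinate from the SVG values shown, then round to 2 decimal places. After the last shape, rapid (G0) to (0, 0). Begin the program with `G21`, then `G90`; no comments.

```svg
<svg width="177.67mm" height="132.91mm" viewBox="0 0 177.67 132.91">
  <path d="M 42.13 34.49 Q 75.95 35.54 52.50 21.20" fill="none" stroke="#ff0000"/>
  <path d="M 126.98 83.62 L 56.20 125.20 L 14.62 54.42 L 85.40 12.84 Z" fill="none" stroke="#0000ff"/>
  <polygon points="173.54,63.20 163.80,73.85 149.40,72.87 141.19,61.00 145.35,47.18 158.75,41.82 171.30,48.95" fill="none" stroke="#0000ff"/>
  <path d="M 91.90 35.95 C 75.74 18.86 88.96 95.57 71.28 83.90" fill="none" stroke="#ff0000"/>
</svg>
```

G21
G90
G0 X42.13 Y98.42
M3 S157
G1 X49.69 Y98.40 F3009
G1 X55.46 Y98.86
G1 X59.44 Y99.80
G1 X61.63 Y101.22
G1 X62.03 Y103.12
G1 X60.65 Y105.50
G1 X57.47 Y108.37
G1 X52.50 Y111.71
M5
G0 X126.98 Y49.29
M3 S446
G1 X56.20 Y7.71 F1870
G1 X14.62 Y78.49
G1 X85.40 Y120.07
G1 X126.98 Y49.29
M5
G0 X173.54 Y69.71
M3 S446
G1 X163.80 Y59.06 F1870
G1 X149.40 Y60.04
G1 X141.19 Y71.91
G1 X145.35 Y85.73
G1 X158.75 Y91.09
G1 X171.30 Y83.96
G1 X173.54 Y69.71
M5
G0 X91.90 Y96.96
M3 S157
G1 X87.10 Y99.33 F3009
G1 X84.35 Y95.04
G1 X82.94 Y86.22
G1 X82.16 Y75.02
G1 X81.31 Y63.56
G1 X79.69 Y53.98
G1 X76.58 Y48.42
G1 X71.28 Y49.01
M5
G0 X0.00 Y0.00

1 u = 1 mm; y_m = 132.91 − y.

[1] `<path>` quadratic bezier, #ff0000→engrave S157 F3009: (42.13,98.42) → (49.69,98.40) → (55.46,98.86) → (59.44,99.80) → (61.63,101.22) → (62.03,103.12) → (60.65,105.50) → (57.47,108.37) → (52.50,111.71)

[2] `<path>` regular polygon, #0000ff→score S446 F1870: (126.98,49.29) → (56.20,7.71) → (14.62,78.49) → (85.40,120.07) → (126.98,49.29) (closed)

[3] `<polygon>` regular polygon, #0000ff→score S446 F1870: (173.54,69.71) → (163.80,59.06) → (149.40,60.04) → (141.19,71.91) → (145.35,85.73) → (158.75,91.09) → (171.30,83.96) → (173.54,69.71) (closed)

[4] `<path>` cubic bezier, #ff0000→engrave S157 F3009: (91.90,96.96) → (87.10,99.33) → (84.35,95.04) → (82.94,86.22) → (82.16,75.02) → (81.31,63.56) → (79.69,53.98) → (76.58,48.42) → (71.28,49.01)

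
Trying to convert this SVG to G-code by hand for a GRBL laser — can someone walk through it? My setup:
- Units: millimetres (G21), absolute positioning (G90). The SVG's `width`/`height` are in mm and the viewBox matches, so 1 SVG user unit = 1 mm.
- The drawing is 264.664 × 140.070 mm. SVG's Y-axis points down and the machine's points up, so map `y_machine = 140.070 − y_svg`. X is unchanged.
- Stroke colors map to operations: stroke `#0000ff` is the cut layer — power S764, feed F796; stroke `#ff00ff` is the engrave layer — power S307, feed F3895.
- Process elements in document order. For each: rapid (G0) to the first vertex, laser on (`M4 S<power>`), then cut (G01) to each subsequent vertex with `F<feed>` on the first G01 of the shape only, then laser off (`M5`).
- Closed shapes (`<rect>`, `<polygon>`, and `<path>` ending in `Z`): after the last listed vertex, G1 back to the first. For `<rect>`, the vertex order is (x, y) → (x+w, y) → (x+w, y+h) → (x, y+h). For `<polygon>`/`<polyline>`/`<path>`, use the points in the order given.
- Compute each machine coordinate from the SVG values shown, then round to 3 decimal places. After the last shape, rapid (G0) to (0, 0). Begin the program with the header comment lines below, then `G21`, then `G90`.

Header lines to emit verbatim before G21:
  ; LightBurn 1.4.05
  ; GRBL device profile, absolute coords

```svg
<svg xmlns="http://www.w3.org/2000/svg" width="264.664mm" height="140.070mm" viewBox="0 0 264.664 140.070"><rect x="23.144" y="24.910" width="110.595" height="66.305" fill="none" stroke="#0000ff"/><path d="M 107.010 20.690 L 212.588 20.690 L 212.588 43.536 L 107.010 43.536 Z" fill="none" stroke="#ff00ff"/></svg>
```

; LightBurn 1.4.05
; GRBL device profile, absolute coords
G21
G90
G0 X23.144 Y115.160
M4 S764
G01 X133.739 Y115.160 F796
G01 X133.739 Y48.855
G01 X23.144 Y48.855
G01 X23.144 Y115.160
M5
G0 X107.010 Y119.380
M4 S307
G01 X212.588 Y119.380 F3895
G01 X212.588 Y96.534
G01 X107.010 Y96.534
G01 X107.010 Y119.380
M5
G0 X0.000 Y0.000

1 u = 1 mm; y_m = 140.070 − y.

[1] `<rect>` rectangle, #0000ff→cut S764 F796: (23.144,115.160) → (133.739,115.160) → (133.739,48.855) → (23.144,48.855) → (23.144,115.160) (closed)

[2] `<path>` rectangle, #ff00ff→engrave S307 F3895: (107.010,119.380) → (212.588,119.380) → (212.588,96.534) → (107.010,96.534) → (107.010,119.380) (closed)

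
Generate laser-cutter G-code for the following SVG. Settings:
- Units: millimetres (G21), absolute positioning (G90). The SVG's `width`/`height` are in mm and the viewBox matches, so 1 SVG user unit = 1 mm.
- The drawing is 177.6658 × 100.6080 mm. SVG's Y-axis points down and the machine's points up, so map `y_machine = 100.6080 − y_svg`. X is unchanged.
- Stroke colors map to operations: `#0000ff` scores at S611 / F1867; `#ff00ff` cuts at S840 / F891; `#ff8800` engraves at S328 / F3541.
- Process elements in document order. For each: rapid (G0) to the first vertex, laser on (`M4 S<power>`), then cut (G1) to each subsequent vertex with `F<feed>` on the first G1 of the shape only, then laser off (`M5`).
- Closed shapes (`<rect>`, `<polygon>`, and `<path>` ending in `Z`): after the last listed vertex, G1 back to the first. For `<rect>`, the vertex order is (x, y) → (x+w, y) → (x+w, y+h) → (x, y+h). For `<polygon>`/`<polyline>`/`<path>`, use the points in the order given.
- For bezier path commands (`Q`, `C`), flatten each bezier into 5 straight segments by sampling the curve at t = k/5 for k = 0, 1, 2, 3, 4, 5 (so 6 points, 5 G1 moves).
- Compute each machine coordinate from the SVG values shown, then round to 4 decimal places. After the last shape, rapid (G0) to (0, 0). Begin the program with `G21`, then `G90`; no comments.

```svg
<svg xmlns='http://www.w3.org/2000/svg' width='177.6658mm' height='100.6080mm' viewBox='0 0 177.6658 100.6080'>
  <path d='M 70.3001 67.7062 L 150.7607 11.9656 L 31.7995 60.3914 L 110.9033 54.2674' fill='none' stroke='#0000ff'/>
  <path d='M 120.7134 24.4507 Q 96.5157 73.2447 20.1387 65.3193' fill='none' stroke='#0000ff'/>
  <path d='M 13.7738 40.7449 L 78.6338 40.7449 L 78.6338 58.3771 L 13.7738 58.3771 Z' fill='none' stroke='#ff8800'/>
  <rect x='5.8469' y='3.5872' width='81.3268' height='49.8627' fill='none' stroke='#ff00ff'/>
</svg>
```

G21
G90
G0 X70.3001 Y32.9018
M4 S611
G1 X150.7607 Y88.6424 F1867
G1 X31.7995 Y40.2166
G1 X110.9033 Y46.3406
M5
G0 X120.7134 Y76.1573
M4 S611
G1 X108.9471 Y58.9085 F1867
G1 X93.0066 Y46.1972
G1 X72.8916 Y38.0235
G1 X48.6023 Y34.3873
G1 X20.1387 Y35.2887
M5
G0 X13.7738 Y59.8631
M4 S328
G1 X78.6338 Y59.8631 F3541
G1 X78.6338 Y42.2309
G1 X13.7738 Y42.2309
G1 X13.7738 Y59.8631
M5
G0 X5.8469 Y97.0208
M4 S840
G1 X87.1737 Y97.0208 F891
G1 X87.1737 Y47.1581
G1 X5.8469 Y47.1581
G1 X5.8469 Y97.0208
M5
G0 X0.0000 Y0.0000

viewBox `0 0 177.6658 100.6080` with mm width/height → 1 unit = 1 mm. Flip: y_m = 100.6080 − y_svg.

**Shape 1** — `<path>` open polyline, stroke `#0000ff` → score (S611, F1867). Machine vertices: (70.3001,32.9018) → (150.7607,88.6424) → (31.7995,40.2166) → (110.9033,46.3406). Open path.

**Shape 2** — `<path>` quadratic bezier, stroke `#0000ff` → score (S611, F1867). Control points (SVG): P0=(120.7134,24.4507), P1=(96.5157,73.2447), P2=(20.1387,65.3193); sampled at t=k/5. Machine vertices: (120.7134,76.1573) → (108.9471,58.9085) → (93.0066,46.1972) → (72.8916,38.0235) → (48.6023,34.3873) → (20.1387,35.2887). Open path.

**Shape 3** — `<path>` rectangle, stroke `#ff8800` → engrave (S328, F3541). Machine vertices: (13.7738,59.8631) → (78.6338,59.8631) → (78.6338,42.2309) → (13.7738,42.2309) → (13.7738,59.8631). Closed: final G1 returns to the first vertex.

**Shape 4** — `<rect>` rectangle, stroke `#ff00ff` → cut (S840, F891). Machine vertices: (5.8469,97.0208) → (87.1737,97.0208) → (87.1737,47.1581) → (5.8469,47.1581) → (5.8469,97.0208). Closed: final G1 returns to the first vertex.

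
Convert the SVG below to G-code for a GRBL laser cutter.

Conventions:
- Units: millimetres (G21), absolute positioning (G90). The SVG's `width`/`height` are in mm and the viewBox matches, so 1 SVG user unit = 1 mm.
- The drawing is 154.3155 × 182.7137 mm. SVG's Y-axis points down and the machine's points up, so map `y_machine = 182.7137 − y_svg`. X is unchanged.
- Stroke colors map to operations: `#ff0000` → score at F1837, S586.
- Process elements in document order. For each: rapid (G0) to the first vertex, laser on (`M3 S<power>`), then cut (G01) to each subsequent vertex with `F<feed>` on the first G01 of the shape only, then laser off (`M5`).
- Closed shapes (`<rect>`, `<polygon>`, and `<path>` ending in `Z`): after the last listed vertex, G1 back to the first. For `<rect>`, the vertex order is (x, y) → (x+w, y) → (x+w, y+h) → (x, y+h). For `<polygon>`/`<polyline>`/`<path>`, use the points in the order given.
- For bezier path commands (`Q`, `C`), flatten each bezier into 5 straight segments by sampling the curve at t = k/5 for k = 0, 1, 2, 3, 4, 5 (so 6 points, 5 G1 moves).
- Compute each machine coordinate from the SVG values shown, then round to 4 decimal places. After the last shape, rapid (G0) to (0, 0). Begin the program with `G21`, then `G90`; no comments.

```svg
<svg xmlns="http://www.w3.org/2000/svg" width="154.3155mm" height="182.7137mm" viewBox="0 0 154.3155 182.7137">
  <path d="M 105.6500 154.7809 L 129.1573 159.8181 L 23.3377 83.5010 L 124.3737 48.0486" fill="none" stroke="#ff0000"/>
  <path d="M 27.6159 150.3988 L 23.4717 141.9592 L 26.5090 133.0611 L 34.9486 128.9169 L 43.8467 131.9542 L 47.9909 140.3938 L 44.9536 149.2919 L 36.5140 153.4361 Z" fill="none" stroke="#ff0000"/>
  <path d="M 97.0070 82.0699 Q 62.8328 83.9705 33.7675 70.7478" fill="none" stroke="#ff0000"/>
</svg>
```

viewBox `0 0 154.3155 182.7137` with mm width/height → 1 unit = 1 mm. Flip: y_m = 182.7137 − y_svg.

**Shape 1** — `<path>` open polyline, stroke `#ff0000` → score (S586, F1837). Machine vertices: (105.6500,27.9328) → (129.1573,22.8956) → (23.3377,99.2127) → (124.3737,134.6651). Open path.

**Shape 2** — `<path>` regular polygon, stroke `#ff0000` → score (S586, F1837). Machine vertices: (27.6159,32.3149) → (23.4717,40.7545) → (26.5090,49.6526) → (34.9486,53.7968) → (43.8467,50.7595) → (47.9909,42.3199) → (44.9536,33.4218) → (36.5140,29.2776) → (27.6159,32.3149). Closed: final G1 returns to the first vertex.

**Shape 3** — `<path>` quadratic bezier, stroke `#ff0000` → score (S586, F1837). Control points (SVG): P0=(97.0070,82.0699), P1=(62.8328,83.9705), P2=(33.7675,70.7478); sampled at t=k/5. Machine vertices: (97.0070,100.6438) → (83.5417,100.4885) → (70.4851,101.5430) → (57.8372,103.8075) → (45.5980,107.2818) → (33.7675,111.9659). Open path.

G21
G90
G0 X105.6500 Y27.9328
M3 S586
G01 X129.1573 Y22.8956 F1837
G01 X23.3377 Y99.2127
G01 X124.3737 Y134.6651
M5
G0 X27.6159 Y32.3149
M3 S586
G01 X23.4717 Y40.7545 F1837
G01 X26.5090 Y49.6526
G01 X34.9486 Y53.7968
G01 X43.8467 Y50.7595
G01 X47.9909 Y42.3199
G01 X44.9536 Y33.4218
G01 X36.5140 Y29.2776
G01 X27.6159 Y32.3149
M5
G0 X97.0070 Y100.6438
M3 S586
G01 X83.5417 Y100.4885 F1837
G01 X70.4851 Y101.5430
G01 X57.8372 Y103.8075
G01 X45.5980 Y107.2818
G01 X33.7675 Y111.9659
M5
G0 X0.0000 Y0.0000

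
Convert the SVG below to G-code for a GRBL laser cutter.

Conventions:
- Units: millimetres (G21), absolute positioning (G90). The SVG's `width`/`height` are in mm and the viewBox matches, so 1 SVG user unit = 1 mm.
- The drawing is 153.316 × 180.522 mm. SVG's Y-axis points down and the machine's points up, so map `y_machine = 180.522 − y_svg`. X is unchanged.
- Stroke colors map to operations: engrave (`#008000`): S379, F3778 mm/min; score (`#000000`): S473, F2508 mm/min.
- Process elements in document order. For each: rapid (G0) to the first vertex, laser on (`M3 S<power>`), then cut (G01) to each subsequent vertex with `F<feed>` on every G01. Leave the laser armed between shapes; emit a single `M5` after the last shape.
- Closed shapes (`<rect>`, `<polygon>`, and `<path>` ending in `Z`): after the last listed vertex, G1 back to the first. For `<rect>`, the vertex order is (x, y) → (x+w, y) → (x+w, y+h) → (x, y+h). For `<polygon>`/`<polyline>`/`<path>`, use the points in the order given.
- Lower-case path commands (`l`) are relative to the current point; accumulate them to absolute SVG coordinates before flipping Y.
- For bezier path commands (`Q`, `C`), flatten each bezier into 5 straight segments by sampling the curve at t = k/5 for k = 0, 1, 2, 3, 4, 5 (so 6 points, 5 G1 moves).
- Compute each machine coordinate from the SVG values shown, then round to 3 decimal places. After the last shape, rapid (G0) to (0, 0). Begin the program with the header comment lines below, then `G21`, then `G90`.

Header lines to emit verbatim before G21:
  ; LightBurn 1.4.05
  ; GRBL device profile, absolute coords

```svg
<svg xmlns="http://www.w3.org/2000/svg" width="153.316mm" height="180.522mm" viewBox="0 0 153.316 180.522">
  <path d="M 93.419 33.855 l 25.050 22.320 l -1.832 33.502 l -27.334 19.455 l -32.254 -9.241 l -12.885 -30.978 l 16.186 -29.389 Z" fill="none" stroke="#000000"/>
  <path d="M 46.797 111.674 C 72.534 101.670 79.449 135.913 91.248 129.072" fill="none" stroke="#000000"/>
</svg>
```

viewBox `0 0 153.316 180.522` with mm width/height → 1 unit = 1 mm. Flip: y_m = 180.522 − y_svg.

**Shape 1** — `<path>` regular polygon, stroke `#000000` → score (S473, F2508). Machine vertices: (93.419,146.667) → (118.469,124.347) → (116.637,90.845) → (89.303,71.390) → (57.049,80.631) → (44.164,111.609) → (60.350,140.998) → (93.419,146.667). Closed: final G1 returns to the first vertex.

**Shape 2** — `<path>` cubic bezier, stroke `#000000` → score (S473, F2508). Control points (SVG): P0=(46.797,111.674), P1=(72.534,101.670), P2=(79.449,135.913), P3=(91.248,129.072); sampled at t=k/5. Machine vertices: (46.797,68.848) → (60.170,70.223) → (70.164,65.075) → (77.916,57.500) → (84.565,51.593) → (91.248,51.450). Open path.

; LightBurn 1.4.05
; GRBL device profile, absolute coords
G21
G90
G0 X93.419 Y146.667
M3 S473
G01 X118.469 Y124.347 F2508
G01 X116.637 Y90.845 F2508
G01 X89.303 Y71.390 F2508
G01 X57.049 Y80.631 F2508
G01 X44.164 Y111.609 F2508
G01 X60.350 Y140.998 F2508
G01 X93.419 Y146.667 F2508
G0 X46.797 Y68.848
M3 S473
G01 X60.170 Y70.223 F2508
G01 X70.164 Y65.075 F2508
G01 X77.916 Y57.500 F2508
G01 X84.565 Y51.593 F2508
G01 X91.248 Y51.450 F2508
M5
G0 X0.000 Y0.000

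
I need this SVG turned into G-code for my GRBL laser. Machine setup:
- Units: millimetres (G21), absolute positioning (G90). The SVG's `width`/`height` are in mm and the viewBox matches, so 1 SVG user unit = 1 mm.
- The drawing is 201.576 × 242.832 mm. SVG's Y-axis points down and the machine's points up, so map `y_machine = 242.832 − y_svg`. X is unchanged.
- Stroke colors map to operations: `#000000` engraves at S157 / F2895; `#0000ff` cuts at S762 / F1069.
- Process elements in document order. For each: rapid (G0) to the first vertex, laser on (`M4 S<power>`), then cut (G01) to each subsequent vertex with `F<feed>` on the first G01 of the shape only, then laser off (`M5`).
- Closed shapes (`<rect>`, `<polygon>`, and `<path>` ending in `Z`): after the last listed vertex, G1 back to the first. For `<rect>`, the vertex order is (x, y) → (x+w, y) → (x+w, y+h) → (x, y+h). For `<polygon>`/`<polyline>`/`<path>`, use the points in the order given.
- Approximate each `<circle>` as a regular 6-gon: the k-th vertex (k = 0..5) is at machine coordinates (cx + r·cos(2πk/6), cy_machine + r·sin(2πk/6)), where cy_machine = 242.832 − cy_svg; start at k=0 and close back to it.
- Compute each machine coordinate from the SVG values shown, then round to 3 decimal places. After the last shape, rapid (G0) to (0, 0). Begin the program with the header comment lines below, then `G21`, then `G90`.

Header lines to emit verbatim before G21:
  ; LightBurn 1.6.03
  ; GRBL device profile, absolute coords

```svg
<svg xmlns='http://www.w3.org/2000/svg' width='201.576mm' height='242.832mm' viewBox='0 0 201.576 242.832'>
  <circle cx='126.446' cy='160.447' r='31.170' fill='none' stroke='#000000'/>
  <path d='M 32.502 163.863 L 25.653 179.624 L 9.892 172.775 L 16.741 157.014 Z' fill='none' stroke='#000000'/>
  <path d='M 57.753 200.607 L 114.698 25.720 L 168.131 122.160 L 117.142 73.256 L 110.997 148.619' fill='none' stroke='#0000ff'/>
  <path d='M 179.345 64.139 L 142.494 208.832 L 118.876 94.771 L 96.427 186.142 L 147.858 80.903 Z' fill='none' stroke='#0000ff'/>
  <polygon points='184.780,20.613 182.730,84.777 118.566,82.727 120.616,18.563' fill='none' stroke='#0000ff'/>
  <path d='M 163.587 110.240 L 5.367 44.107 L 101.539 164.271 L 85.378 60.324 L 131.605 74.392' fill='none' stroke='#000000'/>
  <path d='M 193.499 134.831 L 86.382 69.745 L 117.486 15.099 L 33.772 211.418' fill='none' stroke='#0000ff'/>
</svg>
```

; LightBurn 1.6.03
; GRBL device profile, absolute coords
G21
G90
G0 X157.616 Y82.385
M4 S157
G01 X142.031 Y109.379 F2895
G01 X110.861 Y109.379
G01 X95.276 Y82.385
G01 X110.861 Y55.391
G01 X142.031 Y55.391
G01 X157.616 Y82.385
M5
G0 X32.502 Y78.969
M4 S157
G01 X25.653 Y63.208 F2895
G01 X9.892 Y70.057
G01 X16.741 Y85.818
G01 X32.502 Y78.969
M5
G0 X57.753 Y42.225
M4 S762
G01 X114.698 Y217.112 F1069
G01 X168.131 Y120.672
G01 X117.142 Y169.576
G01 X110.997 Y94.213
M5
G0 X179.345 Y178.693
M4 S762
G01 X142.494 Y34.000 F1069
G01 X118.876 Y148.061
G01 X96.427 Y56.690
G01 X147.858 Y161.929
G01 X179.345 Y178.693
M5
G0 X184.780 Y222.219
M4 S762
G01 X182.730 Y158.055 F1069
G01 X118.566 Y160.105
G01 X120.616 Y224.269
G01 X184.780 Y222.219
M5
G0 X163.587 Y132.592
M4 S157
G01 X5.367 Y198.725 F2895
G01 X101.539 Y78.561
G01 X85.378 Y182.508
G01 X131.605 Y168.440
M5
G0 X193.499 Y108.001
M4 S762
G01 X86.382 Y173.087 F1069
G01 X117.486 Y227.733
G01 X33.772 Y31.414
M5
G0 X0.000 Y0.000

1 u = 1 mm; y_m = 242.832 − y.

[1] `<circle>` circle, #000000→engrave S157 F2895: (157.616,82.385) → (142.031,109.379) → (110.861,109.379) → (95.276,82.385) → (110.861,55.391) → (142.031,55.391) → (157.616,82.385) (closed)

[2] `<path>` regular polygon, #000000→engrave S157 F2895: (32.502,78.969) → (25.653,63.208) → (9.892,70.057) → (16.741,85.818) → (32.502,78.969) (closed)

[3] `<path>` open polyline, #0000ff→cut S762 F1069: (57.753,42.225) → (114.698,217.112) → (168.131,120.672) → (117.142,169.576) → (110.997,94.213)

[4] `<path>` closed polygon, #0000ff→cut S762 F1069: (179.345,178.693) → (142.494,34.000) → (118.876,148.061) → (96.427,56.690) → (147.858,161.929) → (179.345,178.693) (closed)

[5] `<polygon>` regular polygon, #0000ff→cut S762 F1069: (184.780,222.219) → (182.730,158.055) → (118.566,160.105) → (120.616,224.269) → (184.780,222.219) (closed)

[6] `<path>` open polyline, #000000→engrave S157 F2895: (163.587,132.592) → (5.367,198.725) → (101.539,78.561) → (85.378,182.508) → (131.605,168.440)

[7] `<path>` open polyline, #0000ff→cut S762 F1069: (193.499,108.001) → (86.382,173.087) → (117.486,227.733) → (33.772,31.414)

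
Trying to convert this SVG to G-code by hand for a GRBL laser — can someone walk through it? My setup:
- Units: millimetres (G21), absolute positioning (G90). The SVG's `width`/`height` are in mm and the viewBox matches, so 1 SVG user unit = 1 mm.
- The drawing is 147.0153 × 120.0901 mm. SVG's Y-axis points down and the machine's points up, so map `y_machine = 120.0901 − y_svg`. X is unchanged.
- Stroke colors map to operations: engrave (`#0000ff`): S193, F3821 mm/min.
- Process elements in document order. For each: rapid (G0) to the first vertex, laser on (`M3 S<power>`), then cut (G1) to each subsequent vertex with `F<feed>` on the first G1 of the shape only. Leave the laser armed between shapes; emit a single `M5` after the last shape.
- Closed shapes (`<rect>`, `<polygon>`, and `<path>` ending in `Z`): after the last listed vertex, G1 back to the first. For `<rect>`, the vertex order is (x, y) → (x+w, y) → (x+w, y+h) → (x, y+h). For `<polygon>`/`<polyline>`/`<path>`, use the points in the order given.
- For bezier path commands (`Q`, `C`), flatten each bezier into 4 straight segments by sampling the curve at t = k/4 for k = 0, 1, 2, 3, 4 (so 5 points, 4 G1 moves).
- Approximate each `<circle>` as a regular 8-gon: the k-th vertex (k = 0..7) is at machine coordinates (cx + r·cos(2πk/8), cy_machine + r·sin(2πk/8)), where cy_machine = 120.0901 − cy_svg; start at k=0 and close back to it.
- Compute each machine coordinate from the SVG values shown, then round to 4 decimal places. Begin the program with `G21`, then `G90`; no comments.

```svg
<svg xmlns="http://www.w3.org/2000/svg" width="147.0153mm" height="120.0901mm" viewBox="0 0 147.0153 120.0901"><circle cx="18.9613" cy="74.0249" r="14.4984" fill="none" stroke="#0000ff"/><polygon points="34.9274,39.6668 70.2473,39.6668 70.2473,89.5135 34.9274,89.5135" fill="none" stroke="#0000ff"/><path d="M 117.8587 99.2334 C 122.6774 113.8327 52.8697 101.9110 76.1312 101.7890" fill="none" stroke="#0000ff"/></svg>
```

G21
G90
G0 X33.4597 Y46.0652
M3 S193
G1 X29.2132 Y56.3171 F3821
G1 X18.9613 Y60.5636
G1 X8.7094 Y56.3171
G1 X4.4629 Y46.0652
G1 X8.7094 Y35.8133
G1 X18.9613 Y31.5668
G1 X29.2132 Y35.8133
G1 X33.4597 Y46.0652
G0 X34.9274 Y80.4233
M3 S193
G1 X70.2473 Y80.4233 F3821
G1 X70.2473 Y30.5766
G1 X34.9274 Y30.5766
G1 X34.9274 Y80.4233
G0 X117.8587 Y20.8567
M3 S193
G1 X110.1005 Y14.2812 F3821
G1 X90.0789 Y14.0584
G1 X73.5153 Y16.5959
G1 X76.1312 Y18.3011
M5

1 u = 1 mm; y_m = 120.0901 − y.

[1] `<circle>` circle, #0000ff→engrave S193 F3821: (33.4597,46.0652) → (29.2132,56.3171) → (18.9613,60.5636) → (8.7094,56.3171) → (4.4629,46.0652) → (8.7094,35.8133) → (18.9613,31.5668) → (29.2132,35.8133) → (33.4597,46.0652) (closed)

[2] `<polygon>` rectangle, #0000ff→engrave S193 F3821: (34.9274,80.4233) → (70.2473,80.4233) → (70.2473,30.5766) → (34.9274,30.5766) → (34.9274,80.4233) (closed)

[3] `<path>` cubic bezier, #0000ff→engrave S193 F3821: (117.8587,20.8567) → (110.1005,14.2812) → (90.0789,14.0584) → (73.5153,16.5959) → (76.1312,18.3011)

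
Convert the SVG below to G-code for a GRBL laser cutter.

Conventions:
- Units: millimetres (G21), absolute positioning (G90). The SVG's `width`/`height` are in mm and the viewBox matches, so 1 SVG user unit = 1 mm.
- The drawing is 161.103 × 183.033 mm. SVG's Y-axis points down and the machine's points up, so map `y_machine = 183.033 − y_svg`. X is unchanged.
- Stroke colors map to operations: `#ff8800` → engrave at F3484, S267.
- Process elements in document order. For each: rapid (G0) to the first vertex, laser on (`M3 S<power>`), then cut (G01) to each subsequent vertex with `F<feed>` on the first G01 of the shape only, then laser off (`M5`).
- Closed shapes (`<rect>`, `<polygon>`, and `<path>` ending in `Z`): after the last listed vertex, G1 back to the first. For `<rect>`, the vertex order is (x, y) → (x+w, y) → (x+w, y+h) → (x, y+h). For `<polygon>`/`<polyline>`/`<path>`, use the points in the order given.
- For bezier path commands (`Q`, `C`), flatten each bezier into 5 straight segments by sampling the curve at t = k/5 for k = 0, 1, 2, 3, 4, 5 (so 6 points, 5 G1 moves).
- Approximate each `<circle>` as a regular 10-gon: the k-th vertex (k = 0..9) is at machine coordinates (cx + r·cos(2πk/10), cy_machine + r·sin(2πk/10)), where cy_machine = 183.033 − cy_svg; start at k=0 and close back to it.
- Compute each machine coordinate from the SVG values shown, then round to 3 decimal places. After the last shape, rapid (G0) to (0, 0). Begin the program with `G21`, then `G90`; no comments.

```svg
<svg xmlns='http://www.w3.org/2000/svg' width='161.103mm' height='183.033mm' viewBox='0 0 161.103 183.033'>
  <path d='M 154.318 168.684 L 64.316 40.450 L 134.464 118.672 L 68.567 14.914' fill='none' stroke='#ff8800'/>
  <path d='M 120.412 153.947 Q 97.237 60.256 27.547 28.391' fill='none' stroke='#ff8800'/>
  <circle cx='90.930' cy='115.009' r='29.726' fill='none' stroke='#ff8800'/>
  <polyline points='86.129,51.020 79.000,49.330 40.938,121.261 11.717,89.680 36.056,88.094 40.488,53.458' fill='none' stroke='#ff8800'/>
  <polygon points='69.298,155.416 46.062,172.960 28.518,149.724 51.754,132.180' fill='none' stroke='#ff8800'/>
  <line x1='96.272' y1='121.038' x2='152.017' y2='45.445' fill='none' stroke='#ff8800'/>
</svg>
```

viewBox `0 0 161.103 183.033` with mm width/height → 1 unit = 1 mm. Flip: y_m = 183.033 − y_svg.

**Shape 1** — `<path>` open polyline, stroke `#ff8800` → engrave (S267, F3484). Machine vertices: (154.318,14.349) → (64.316,142.583) → (134.464,64.361) → (68.567,168.119). Open path.

**Shape 2** — `<path>` quadratic bezier, stroke `#ff8800` → engrave (S267, F3484). Control points (SVG): P0=(120.412,153.947), P1=(97.237,60.256), P2=(27.547,28.391); sampled at t=k/5. Machine vertices: (120.412,29.086) → (109.281,64.089) → (94.430,94.147) → (75.857,119.258) → (53.562,139.423) → (27.547,154.642). Open path.

**Shape 3** — `<circle>` circle, stroke `#ff8800` → engrave (S267, F3484). Machine vertices: (120.656,68.024) → (114.979,85.497) → (100.116,96.295) → (81.744,96.295) → (66.881,85.497) → (61.204,68.024) → (66.881,50.551) → (81.744,39.753) → (100.116,39.753) → (114.979,50.551) → (120.656,68.024). Closed: final G1 returns to the first vertex.

**Shape 4** — `<polyline>` open polyline, stroke `#ff8800` → engrave (S267, F3484). Machine vertices: (86.129,132.013) → (79.000,133.703) → (40.938,61.772) → (11.717,93.353) → (36.056,94.939) → (40.488,129.575). Open path.

**Shape 5** — `<polygon>` regular polygon, stroke `#ff8800` → engrave (S267, F3484). Machine vertices: (69.298,27.617) → (46.062,10.073) → (28.518,33.309) → (51.754,50.853) → (69.298,27.617). Closed: final G1 returns to the first vertex.

**Shape 6** — `<line>` line segment, stroke `#ff8800` → engrave (S267, F3484). Machine vertices: (96.272,61.995) → (152.017,137.588). Open path.

G21
G90
G0 X154.318 Y14.349
M3 S267
G01 X64.316 Y142.583 F3484
G01 X134.464 Y64.361
G01 X68.567 Y168.119
M5
G0 X120.412 Y29.086
M3 S267
G01 X109.281 Y64.089 F3484
G01 X94.430 Y94.147
G01 X75.857 Y119.258
G01 X53.562 Y139.423
G01 X27.547 Y154.642
M5
G0 X120.656 Y68.024
M3 S267
G01 X114.979 Y85.497 F3484
G01 X100.116 Y96.295
G01 X81.744 Y96.295
G01 X66.881 Y85.497
G01 X61.204 Y68.024
G01 X66.881 Y50.551
G01 X81.744 Y39.753
G01 X100.116 Y39.753
G01 X114.979 Y50.551
G01 X120.656 Y68.024
M5
G0 X86.129 Y132.013
M3 S267
G01 X79.000 Y133.703 F3484
G01 X40.938 Y61.772
G01 X11.717 Y93.353
G01 X36.056 Y94.939
G01 X40.488 Y129.575
M5
G0 X69.298 Y27.617
M3 S267
G01 X46.062 Y10.073 F3484
G01 X28.518 Y33.309
G01 X51.754 Y50.853
G01 X69.298 Y27.617
M5
G0 X96.272 Y61.995
M3 S267
G01 X152.017 Y137.588 F3484
M5
G0 X0.000 Y0.000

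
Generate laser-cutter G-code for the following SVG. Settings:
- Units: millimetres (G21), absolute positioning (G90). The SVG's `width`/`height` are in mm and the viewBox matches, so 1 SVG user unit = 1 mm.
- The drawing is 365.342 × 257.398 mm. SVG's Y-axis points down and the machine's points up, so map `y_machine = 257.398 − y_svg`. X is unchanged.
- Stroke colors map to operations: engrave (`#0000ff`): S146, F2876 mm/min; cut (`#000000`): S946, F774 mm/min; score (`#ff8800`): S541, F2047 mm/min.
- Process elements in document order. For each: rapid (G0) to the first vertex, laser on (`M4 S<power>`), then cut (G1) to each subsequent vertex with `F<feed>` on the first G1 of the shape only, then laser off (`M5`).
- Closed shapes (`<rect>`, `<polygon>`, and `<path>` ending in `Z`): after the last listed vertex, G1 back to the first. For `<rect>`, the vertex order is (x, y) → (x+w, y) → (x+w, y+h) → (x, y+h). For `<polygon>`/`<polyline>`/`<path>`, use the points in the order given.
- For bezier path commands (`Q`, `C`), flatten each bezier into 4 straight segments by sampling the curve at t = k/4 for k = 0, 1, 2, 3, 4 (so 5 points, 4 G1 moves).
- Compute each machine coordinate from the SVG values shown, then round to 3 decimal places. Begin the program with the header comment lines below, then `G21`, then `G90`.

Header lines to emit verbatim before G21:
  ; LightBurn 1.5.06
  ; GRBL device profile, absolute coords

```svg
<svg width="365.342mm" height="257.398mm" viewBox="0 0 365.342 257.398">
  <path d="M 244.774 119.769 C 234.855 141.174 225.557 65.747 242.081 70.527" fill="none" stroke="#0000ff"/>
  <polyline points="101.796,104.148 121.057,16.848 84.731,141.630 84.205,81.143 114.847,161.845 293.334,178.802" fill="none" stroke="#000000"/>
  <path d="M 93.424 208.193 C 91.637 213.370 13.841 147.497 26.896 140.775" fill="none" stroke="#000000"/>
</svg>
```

1 u = 1 mm; y_m = 257.398 − y.

[1] `<path>` cubic bezier, #0000ff→engrave S146 F2876: (244.774,137.629) → (237.845,136.965) → (233.511,156.016) → (234.136,178.183) → (242.081,186.871)

[2] `<polyline>` open polyline, #000000→cut S946 F774: (101.796,153.250) → (121.057,240.550) → (84.731,115.768) → (84.205,176.255) → (114.847,95.553) → (293.334,78.596)

[3] `<path>` cubic bezier, #000000→cut S946 F774: (93.424,49.205) → (80.439,56.610) → (54.594,78.452) → (31.532,102.525) → (26.896,116.623)

; LightBurn 1.5.06
; GRBL device profile, absolute coords
G21
G90
G0 X244.774 Y137.629
M4 S146
G1 X237.845 Y136.965 F2876
G1 X233.511 Y156.016
G1 X234.136 Y178.183
G1 X242.081 Y186.871
M5
G0 X101.796 Y153.250
M4 S946
G1 X121.057 Y240.550 F774
G1 X84.731 Y115.768
G1 X84.205 Y176.255
G1 X114.847 Y95.553
G1 X293.334 Y78.596
M5
G0 X93.424 Y49.205
M4 S946
G1 X80.439 Y56.610 F774
G1 X54.594 Y78.452
G1 X31.532 Y102.525
G1 X26.896 Y116.623
M5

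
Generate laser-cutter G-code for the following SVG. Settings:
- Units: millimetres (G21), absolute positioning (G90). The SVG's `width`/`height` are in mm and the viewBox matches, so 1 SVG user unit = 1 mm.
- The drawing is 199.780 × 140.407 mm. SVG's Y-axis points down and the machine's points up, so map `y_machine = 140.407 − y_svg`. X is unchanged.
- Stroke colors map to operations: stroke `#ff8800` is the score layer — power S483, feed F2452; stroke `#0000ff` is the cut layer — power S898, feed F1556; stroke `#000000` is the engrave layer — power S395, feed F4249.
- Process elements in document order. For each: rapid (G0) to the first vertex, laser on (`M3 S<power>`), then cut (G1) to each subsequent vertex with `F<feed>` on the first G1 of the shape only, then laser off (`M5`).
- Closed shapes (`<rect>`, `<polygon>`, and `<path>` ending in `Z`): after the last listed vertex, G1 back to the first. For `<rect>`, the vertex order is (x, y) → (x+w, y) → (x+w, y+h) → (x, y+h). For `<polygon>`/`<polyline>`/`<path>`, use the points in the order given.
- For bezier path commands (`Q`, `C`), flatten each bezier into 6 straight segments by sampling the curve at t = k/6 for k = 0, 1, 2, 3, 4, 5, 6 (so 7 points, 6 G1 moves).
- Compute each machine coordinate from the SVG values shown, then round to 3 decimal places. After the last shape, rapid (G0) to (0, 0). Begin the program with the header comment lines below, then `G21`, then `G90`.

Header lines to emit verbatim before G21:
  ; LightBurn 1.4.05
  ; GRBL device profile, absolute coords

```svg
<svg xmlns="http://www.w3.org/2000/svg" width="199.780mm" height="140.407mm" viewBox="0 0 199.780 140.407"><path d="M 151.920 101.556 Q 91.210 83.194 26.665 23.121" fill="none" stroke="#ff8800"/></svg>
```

; LightBurn 1.4.05
; GRBL device profile, absolute coords
G21
G90
G0 X151.920 Y38.851
M3 S483
G1 X131.577 Y46.130 F2452
G1 X111.021 Y55.727
G1 X90.251 Y67.641
G1 X69.269 Y81.872
G1 X48.073 Y98.420
G1 X26.665 Y117.286
M5
G0 X0.000 Y0.000

1 u = 1 mm; y_m = 140.407 − y.

[1] `<path>` quadratic bezier, #ff8800→score S483 F2452: (151.920,38.851) → (131.577,46.130) → (111.021,55.727) → (90.251,67.641) → (69.269,81.872) → (48.073,98.420) → (26.665,117.286)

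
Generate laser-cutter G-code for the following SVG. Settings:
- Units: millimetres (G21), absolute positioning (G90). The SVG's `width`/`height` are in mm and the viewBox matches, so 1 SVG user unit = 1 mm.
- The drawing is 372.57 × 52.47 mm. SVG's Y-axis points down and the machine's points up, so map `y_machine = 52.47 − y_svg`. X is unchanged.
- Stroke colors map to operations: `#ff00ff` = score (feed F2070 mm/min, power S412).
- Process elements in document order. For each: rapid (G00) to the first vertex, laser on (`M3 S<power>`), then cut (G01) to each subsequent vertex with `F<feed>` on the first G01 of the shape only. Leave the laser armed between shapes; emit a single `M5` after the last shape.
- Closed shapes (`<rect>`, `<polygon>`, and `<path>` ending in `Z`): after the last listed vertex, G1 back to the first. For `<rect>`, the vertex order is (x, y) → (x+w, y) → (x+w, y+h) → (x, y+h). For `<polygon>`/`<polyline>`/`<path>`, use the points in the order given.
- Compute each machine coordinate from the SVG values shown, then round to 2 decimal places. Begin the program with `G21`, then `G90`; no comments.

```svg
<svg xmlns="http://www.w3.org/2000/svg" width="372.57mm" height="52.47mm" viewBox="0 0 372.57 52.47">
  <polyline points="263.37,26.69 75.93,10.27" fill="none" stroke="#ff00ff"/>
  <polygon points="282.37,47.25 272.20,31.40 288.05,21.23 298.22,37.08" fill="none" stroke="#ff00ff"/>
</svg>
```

viewBox `0 0 372.57 52.47` with mm width/height → 1 unit = 1 mm. Flip: y_m = 52.47 − y_svg.

**Shape 1** — `<polyline>` line segment, stroke `#ff00ff` → score (S412, F2070). Machine vertices: (263.37,25.78) → (75.93,42.20). Open path.

**Shape 2** — `<polygon>` regular polygon, stroke `#ff00ff` → score (S412, F2070). Machine vertices: (282.37,5.22) → (272.20,21.07) → (288.05,31.24) → (298.22,15.39) → (282.37,5.22). Closed: final G1 returns to the first vertex.

G21
G90
G00 X263.37 Y25.78
M3 S412
G01 X75.93 Y42.20 F2070
G00 X282.37 Y5.22
M3 S412
G01 X272.20 Y21.07 F2070
G01 X288.05 Y31.24
G01 X298.22 Y15.39
G01 X282.37 Y5.22
M5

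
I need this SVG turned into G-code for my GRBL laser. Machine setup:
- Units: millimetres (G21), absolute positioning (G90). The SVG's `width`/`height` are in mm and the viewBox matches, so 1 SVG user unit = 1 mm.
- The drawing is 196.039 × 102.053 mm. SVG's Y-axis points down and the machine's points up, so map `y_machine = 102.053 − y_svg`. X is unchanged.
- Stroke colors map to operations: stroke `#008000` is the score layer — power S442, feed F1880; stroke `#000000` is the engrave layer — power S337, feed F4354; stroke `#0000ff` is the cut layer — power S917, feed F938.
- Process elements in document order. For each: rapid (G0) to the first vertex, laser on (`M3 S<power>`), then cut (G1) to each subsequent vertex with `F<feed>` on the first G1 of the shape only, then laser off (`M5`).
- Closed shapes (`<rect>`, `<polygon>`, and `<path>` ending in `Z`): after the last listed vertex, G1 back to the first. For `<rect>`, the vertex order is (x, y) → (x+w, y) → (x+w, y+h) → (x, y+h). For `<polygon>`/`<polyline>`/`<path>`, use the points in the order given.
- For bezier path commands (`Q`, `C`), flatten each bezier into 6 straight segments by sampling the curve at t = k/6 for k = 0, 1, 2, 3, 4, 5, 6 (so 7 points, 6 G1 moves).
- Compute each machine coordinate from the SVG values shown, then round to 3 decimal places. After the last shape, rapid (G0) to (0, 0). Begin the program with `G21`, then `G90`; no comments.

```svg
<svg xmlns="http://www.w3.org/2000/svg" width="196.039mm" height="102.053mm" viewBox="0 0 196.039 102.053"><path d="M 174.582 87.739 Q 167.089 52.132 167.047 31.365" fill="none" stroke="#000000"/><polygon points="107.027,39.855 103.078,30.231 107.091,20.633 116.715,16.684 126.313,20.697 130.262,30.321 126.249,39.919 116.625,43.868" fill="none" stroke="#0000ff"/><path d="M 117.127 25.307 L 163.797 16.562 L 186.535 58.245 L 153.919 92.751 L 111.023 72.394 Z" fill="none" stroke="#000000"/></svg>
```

viewBox `0 0 196.039 102.053` with mm width/height → 1 unit = 1 mm. Flip: y_m = 102.053 − y_svg.

**Shape 1** — `<path>` quadratic bezier, stroke `#000000` → engrave (S337, F4354). Control points (SVG): P0=(174.582,87.739), P1=(167.089,52.132), P2=(167.047,31.365); sampled at t=k/6. Machine vertices: (174.582,14.314) → (172.291,25.771) → (170.415,36.403) → (168.952,46.211) → (167.903,55.194) → (167.268,63.353) → (167.047,70.688). Open path.

**Shape 2** — `<polygon>` regular polygon, stroke `#0000ff` → cut (S917, F938). Machine vertices: (107.027,62.198) → (103.078,71.822) → (107.091,81.420) → (116.715,85.369) → (126.313,81.356) → (130.262,71.732) → (126.249,62.134) → (116.625,58.185) → (107.027,62.198). Closed: final G1 returns to the first vertex.

**Shape 3** — `<path>` regular polygon, stroke `#000000` → engrave (S337, F4354). Machine vertices: (117.127,76.746) → (163.797,85.491) → (186.535,43.808) → (153.919,9.302) → (111.023,29.659) → (117.127,76.746). Closed: final G1 returns to the first vertex.

G21
G90
G0 X174.582 Y14.314
M3 S337
G1 X172.291 Y25.771 F4354
G1 X170.415 Y36.403
G1 X168.952 Y46.211
G1 X167.903 Y55.194
G1 X167.268 Y63.353
G1 X167.047 Y70.688
M5
G0 X107.027 Y62.198
M3 S917
G1 X103.078 Y71.822 F938
G1 X107.091 Y81.420
G1 X116.715 Y85.369
G1 X126.313 Y81.356
G1 X130.262 Y71.732
G1 X126.249 Y62.134
G1 X116.625 Y58.185
G1 X107.027 Y62.198
M5
G0 X117.127 Y76.746
M3 S337
G1 X163.797 Y85.491 F4354
G1 X186.535 Y43.808
G1 X153.919 Y9.302
G1 X111.023 Y29.659
G1 X117.127 Y76.746
M5
G0 X0.000 Y0.000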